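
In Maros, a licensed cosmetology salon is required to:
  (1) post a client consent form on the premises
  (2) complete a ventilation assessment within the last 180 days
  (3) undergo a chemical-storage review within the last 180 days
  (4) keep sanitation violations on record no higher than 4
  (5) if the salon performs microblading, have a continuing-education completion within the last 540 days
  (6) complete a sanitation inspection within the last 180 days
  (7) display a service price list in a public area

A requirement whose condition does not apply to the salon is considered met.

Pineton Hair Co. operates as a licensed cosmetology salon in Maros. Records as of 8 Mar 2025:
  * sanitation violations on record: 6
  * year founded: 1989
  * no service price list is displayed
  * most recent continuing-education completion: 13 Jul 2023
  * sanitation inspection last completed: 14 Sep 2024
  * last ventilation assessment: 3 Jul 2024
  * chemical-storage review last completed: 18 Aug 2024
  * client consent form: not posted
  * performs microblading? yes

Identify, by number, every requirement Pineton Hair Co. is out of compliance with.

1. client consent form absent → not met
2. ventilation assessment 248 days ago vs limit 180 → not met
3. chemical-storage review 202 days ago vs limit 180 → not met
4. sanitation violations on record 6 > 4 → not met
5. condition 'performs microblading' holds; continuing-education completion 604 days ago vs limit 540 → not met
6. sanitation inspection 175 days ago vs limit 180 → met
7. service price list absent → not met
Not met: 1, 2, 3, 4, 5, 7

1, 2, 3, 4, 5, 7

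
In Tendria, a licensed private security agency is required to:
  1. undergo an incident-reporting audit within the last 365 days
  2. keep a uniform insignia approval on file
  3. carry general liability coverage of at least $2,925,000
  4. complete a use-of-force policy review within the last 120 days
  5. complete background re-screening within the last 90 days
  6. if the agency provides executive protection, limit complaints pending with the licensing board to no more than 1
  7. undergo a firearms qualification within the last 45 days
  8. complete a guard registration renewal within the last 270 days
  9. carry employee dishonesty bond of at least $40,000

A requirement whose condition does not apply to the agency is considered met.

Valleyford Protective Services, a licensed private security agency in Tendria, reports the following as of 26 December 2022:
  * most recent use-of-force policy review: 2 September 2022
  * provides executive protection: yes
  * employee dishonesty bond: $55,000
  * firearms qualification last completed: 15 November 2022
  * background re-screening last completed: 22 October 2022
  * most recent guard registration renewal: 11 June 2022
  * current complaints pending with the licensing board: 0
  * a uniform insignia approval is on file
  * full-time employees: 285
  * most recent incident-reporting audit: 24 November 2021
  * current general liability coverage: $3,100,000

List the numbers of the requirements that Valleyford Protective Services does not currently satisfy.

1

1. incident-reporting audit 397 days ago vs limit 365 → not met
2. uniform insignia approval present → met
3. general liability coverage $3,100,000 ≥ $2,925,000 → met
4. use-of-force policy review 115 days ago vs limit 120 → met
5. background re-screening 65 days ago vs limit 90 → met
6. condition 'provides executive protection' holds; complaints pending with the licensing board 0 ≤ 1 → met
7. firearms qualification 41 days ago vs limit 45 → met
8. guard registration renewal 198 days ago vs limit 270 → met
9. employee dishonesty bond $55,000 ≥ $40,000 → met
Not met: 1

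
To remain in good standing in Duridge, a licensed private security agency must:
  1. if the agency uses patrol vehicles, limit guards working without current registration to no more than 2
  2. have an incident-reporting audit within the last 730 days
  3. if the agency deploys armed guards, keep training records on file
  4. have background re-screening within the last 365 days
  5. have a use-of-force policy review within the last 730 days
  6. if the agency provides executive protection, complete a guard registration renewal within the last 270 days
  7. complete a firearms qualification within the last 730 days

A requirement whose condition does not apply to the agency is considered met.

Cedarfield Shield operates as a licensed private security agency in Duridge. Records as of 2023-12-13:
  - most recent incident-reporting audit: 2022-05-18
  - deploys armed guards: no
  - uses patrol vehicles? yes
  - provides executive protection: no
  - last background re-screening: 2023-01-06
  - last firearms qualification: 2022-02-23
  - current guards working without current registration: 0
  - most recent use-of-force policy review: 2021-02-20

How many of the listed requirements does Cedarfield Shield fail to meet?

1. condition 'uses patrol vehicles' holds; guards working without current registration 0 ≤ 2 → met
2. incident-reporting audit 574 days ago vs limit 730 → met
3. condition 'deploys armed guards' does not hold → requirement n/a → met
4. background re-screening 341 days ago vs limit 365 → met
5. use-of-force policy review 1026 days ago vs limit 730 → not met
6. condition 'provides executive protection' does not hold → requirement n/a → met
7. firearms qualification 658 days ago vs limit 730 → met
Not met: 1 of 7

1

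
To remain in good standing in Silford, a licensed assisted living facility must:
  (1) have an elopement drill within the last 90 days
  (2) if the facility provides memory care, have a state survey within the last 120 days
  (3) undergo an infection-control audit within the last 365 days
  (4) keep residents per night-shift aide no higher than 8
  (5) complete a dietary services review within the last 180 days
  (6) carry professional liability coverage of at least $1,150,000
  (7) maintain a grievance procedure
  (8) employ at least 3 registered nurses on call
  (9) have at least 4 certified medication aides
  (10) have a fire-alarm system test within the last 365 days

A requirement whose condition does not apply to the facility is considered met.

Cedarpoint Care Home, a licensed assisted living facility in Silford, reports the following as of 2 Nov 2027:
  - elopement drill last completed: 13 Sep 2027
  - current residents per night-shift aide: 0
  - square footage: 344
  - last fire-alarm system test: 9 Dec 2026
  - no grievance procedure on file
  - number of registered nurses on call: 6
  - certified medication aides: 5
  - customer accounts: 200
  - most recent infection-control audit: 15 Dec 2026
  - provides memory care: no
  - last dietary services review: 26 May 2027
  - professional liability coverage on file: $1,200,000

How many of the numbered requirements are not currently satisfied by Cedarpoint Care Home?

1. elopement drill 50 days ago vs limit 90 → met
2. condition 'provides memory care' does not hold → requirement n/a → met
3. infection-control audit 322 days ago vs limit 365 → met
4. residents per night-shift aide 0 ≤ 8 → met
5. dietary services review 160 days ago vs limit 180 → met
6. professional liability coverage $1,200,000 ≥ $1,150,000 → met
7. grievance procedure absent → not met
8. registered nurses on call 6 ≥ 3 → met
9. certified medication aides 5 ≥ 4 → met
10. fire-alarm system test 328 days ago vs limit 365 → met
Not met: 1 of 10

1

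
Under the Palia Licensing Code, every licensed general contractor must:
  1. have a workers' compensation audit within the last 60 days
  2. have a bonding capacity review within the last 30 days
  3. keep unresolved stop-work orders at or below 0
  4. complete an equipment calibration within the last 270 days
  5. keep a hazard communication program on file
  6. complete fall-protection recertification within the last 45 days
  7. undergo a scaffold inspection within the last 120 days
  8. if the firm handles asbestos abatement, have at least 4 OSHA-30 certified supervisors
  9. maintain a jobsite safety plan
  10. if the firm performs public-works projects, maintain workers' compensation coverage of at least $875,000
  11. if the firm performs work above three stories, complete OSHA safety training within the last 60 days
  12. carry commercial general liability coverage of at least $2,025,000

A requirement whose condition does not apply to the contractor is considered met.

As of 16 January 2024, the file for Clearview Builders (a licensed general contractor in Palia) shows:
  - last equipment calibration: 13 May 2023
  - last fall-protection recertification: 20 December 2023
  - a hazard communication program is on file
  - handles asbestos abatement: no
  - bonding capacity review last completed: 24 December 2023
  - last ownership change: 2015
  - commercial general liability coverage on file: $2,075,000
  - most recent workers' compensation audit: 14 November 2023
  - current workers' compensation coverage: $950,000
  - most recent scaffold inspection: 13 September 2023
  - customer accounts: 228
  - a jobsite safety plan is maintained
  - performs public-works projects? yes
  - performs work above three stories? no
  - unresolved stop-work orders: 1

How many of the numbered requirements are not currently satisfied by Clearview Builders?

1. workers' compensation audit 63 days ago vs limit 60 → not met
2. bonding capacity review 23 days ago vs limit 30 → met
3. unresolved stop-work orders 1 > 0 → not met
4. equipment calibration 248 days ago vs limit 270 → met
5. hazard communication program present → met
6. fall-protection recertification 27 days ago vs limit 45 → met
7. scaffold inspection 125 days ago vs limit 120 → not met
8. condition 'handles asbestos abatement' does not hold → requirement n/a → met
9. jobsite safety plan present → met
10. condition 'performs public-works projects' holds; workers' compensation coverage $950,000 ≥ $875,000 → met
11. condition 'performs work above three stories' does not hold → requirement n/a → met
12. commercial general liability coverage $2,075,000 ≥ $2,025,000 → met
Not met: 3 of 12

3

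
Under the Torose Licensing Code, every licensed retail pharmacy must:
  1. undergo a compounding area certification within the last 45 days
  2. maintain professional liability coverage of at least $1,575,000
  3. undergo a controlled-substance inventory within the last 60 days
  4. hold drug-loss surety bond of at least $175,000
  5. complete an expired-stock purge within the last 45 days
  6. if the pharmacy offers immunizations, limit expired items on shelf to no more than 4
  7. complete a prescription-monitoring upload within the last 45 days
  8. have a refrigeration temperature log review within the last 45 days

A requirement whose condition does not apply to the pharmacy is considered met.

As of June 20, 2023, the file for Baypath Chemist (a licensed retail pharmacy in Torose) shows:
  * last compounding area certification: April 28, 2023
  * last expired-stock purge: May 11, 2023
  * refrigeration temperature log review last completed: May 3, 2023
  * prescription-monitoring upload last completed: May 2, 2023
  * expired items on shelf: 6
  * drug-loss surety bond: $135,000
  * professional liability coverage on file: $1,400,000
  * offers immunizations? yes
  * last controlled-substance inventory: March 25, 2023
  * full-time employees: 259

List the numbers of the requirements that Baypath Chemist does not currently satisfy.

1, 2, 3, 4, 6, 7, 8

1. compounding area certification 53 days ago vs limit 45 → not met
2. professional liability coverage $1,400,000 < $1,575,000 → not met
3. controlled-substance inventory 87 days ago vs limit 60 → not met
4. drug-loss surety bond $135,000 < $175,000 → not met
5. expired-stock purge 40 days ago vs limit 45 → met
6. condition 'offers immunizations' holds; expired items on shelf 6 > 4 → not met
7. prescription-monitoring upload 49 days ago vs limit 45 → not met
8. refrigeration temperature log review 48 days ago vs limit 45 → not met
Not met: 1, 2, 3, 4, 6, 7, 8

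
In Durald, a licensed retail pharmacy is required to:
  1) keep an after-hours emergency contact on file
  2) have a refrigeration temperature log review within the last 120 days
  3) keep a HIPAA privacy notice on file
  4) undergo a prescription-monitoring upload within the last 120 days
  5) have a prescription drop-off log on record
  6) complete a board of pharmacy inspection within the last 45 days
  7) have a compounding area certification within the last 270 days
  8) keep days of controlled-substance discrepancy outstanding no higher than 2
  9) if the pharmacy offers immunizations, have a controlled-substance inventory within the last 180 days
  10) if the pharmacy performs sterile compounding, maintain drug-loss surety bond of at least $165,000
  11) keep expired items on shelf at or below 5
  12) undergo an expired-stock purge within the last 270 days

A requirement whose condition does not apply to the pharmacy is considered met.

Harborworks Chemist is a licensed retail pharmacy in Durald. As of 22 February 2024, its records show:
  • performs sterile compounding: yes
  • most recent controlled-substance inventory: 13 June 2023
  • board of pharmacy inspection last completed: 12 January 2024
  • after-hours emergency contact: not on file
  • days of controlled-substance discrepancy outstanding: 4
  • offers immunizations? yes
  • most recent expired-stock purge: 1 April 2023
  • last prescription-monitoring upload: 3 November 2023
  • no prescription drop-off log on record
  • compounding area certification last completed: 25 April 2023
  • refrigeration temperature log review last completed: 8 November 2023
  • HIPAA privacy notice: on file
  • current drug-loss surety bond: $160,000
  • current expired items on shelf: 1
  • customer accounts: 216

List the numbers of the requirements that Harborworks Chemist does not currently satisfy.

1, 5, 7, 8, 9, 10, 12

1. after-hours emergency contact absent → not met
2. refrigeration temperature log review 106 days ago vs limit 120 → met
3. HIPAA privacy notice present → met
4. prescription-monitoring upload 111 days ago vs limit 120 → met
5. prescription drop-off log absent → not met
6. board of pharmacy inspection 41 days ago vs limit 45 → met
7. compounding area certification 303 days ago vs limit 270 → not met
8. days of controlled-substance discrepancy outstanding 4 > 2 → not met
9. condition 'offers immunizations' holds; controlled-substance inventory 254 days ago vs limit 180 → not met
10. condition 'performs sterile compounding' holds; drug-loss surety bond $160,000 < $165,000 → not met
11. expired items on shelf 1 ≤ 5 → met
12. expired-stock purge 327 days ago vs limit 270 → not met
Not met: 1, 5, 7, 8, 9, 10, 12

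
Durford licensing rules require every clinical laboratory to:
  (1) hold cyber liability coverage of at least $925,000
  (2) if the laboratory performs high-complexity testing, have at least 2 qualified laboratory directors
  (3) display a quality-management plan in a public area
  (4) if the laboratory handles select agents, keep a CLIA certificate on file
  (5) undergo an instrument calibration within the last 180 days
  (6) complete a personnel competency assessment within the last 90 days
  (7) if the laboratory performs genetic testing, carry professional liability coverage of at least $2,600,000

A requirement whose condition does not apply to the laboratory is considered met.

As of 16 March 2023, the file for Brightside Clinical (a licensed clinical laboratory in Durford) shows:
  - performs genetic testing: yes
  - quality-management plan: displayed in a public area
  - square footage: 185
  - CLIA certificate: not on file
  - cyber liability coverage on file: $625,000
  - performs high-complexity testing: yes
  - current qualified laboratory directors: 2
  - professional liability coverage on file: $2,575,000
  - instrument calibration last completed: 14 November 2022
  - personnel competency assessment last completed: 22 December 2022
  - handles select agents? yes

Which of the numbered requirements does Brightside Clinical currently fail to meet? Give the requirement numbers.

1, 4, 7

1. cyber liability coverage $625,000 < $925,000 → not met
2. condition 'performs high-complexity testing' holds; qualified laboratory directors 2 ≥ 2 → met
3. quality-management plan present → met
4. condition 'handles select agents' holds; CLIA certificate absent → not met
5. instrument calibration 122 days ago vs limit 180 → met
6. personnel competency assessment 84 days ago vs limit 90 → met
7. condition 'performs genetic testing' holds; professional liability coverage $2,575,000 < $2,600,000 → not met
Not met: 1, 4, 7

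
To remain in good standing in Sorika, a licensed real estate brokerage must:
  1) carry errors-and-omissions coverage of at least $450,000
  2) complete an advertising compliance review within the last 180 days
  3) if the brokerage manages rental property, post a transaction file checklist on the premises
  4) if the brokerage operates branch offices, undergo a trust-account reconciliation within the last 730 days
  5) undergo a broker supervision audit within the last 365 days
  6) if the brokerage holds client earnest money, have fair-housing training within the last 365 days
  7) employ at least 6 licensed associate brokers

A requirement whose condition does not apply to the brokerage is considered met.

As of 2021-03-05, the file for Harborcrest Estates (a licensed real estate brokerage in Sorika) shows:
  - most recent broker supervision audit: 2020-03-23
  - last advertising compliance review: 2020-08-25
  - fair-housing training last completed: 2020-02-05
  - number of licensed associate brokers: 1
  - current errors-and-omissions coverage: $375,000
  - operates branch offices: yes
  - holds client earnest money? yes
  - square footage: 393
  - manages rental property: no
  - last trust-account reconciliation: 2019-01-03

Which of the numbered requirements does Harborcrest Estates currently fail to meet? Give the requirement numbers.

1, 2, 4, 6, 7

1. errors-and-omissions coverage $375,000 < $450,000 → not met
2. advertising compliance review 192 days ago vs limit 180 → not met
3. condition 'manages rental property' does not hold → requirement n/a → met
4. condition 'operates branch offices' holds; trust-account reconciliation 792 days ago vs limit 730 → not met
5. broker supervision audit 347 days ago vs limit 365 → met
6. condition 'holds client earnest money' holds; fair-housing training 394 days ago vs limit 365 → not met
7. licensed associate brokers 1 < 6 → not met
Not met: 1, 2, 4, 6, 7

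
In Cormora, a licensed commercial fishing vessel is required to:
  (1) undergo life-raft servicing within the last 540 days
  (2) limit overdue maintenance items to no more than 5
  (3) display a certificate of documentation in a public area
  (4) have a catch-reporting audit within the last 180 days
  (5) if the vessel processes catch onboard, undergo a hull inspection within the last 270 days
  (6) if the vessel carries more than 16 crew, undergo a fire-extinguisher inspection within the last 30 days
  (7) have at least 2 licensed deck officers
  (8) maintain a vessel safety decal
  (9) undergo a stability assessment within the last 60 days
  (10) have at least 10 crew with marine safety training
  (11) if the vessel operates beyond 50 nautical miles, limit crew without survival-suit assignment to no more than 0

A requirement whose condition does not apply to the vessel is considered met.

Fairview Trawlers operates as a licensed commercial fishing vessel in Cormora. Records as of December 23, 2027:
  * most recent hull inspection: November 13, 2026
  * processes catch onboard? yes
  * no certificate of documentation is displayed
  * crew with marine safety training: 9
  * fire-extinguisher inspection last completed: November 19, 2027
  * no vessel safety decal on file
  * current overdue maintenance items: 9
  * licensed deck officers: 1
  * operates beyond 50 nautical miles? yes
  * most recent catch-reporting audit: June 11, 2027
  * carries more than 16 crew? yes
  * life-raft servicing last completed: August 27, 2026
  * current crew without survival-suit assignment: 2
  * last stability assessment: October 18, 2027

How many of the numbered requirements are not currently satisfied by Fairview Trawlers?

1. life-raft servicing 483 days ago vs limit 540 → met
2. overdue maintenance items 9 > 5 → not met
3. certificate of documentation absent → not met
4. catch-reporting audit 195 days ago vs limit 180 → not met
5. condition 'processes catch onboard' holds; hull inspection 405 days ago vs limit 270 → not met
6. condition 'carries more than 16 crew' holds; fire-extinguisher inspection 34 days ago vs limit 30 → not met
7. licensed deck officers 1 < 2 → not met
8. vessel safety decal absent → not met
9. stability assessment 66 days ago vs limit 60 → not met
10. crew with marine safety training 9 < 10 → not met
11. condition 'operates beyond 50 nautical miles' holds; crew without survival-suit assignment 2 > 0 → not met
Not met: 10 of 11

10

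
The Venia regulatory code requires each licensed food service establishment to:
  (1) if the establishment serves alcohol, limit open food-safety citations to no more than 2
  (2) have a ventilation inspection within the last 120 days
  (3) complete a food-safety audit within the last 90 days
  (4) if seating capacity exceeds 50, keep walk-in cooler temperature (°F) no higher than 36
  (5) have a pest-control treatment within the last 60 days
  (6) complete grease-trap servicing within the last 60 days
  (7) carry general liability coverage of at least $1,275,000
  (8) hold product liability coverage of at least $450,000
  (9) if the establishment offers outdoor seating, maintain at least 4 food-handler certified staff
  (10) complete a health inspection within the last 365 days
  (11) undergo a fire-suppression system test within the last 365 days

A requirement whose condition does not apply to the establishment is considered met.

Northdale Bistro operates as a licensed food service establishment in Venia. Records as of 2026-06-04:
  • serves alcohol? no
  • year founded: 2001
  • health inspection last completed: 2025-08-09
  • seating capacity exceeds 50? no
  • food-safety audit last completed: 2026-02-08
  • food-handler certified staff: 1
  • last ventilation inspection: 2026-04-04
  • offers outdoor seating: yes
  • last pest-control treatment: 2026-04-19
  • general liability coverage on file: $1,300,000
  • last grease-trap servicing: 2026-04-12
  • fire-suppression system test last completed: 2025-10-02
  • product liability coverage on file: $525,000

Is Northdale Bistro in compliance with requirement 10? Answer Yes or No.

10. health inspection 299 days ago vs limit 365 → met

Yes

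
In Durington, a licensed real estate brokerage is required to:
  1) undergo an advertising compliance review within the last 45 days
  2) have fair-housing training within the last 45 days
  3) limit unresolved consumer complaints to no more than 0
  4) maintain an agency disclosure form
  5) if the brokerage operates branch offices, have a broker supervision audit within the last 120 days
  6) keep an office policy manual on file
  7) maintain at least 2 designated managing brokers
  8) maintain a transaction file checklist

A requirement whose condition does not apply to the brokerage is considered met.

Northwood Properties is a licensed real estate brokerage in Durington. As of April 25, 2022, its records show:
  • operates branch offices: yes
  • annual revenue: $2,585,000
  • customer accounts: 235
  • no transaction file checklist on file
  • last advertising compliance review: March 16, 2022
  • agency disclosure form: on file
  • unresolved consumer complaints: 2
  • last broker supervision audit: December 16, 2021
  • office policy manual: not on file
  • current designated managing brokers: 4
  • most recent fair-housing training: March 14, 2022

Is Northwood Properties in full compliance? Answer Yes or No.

No

1. advertising compliance review 40 days ago vs limit 45 → met
2. fair-housing training 42 days ago vs limit 45 → met
3. unresolved consumer complaints 2 > 0 → not met
4. agency disclosure form present → met
5. condition 'operates branch offices' holds; broker supervision audit 130 days ago vs limit 120 → not met
6. office policy manual absent → not met
7. designated managing brokers 4 ≥ 2 → met
8. transaction file checklist absent → not met
Not met: 3, 5, 6, 8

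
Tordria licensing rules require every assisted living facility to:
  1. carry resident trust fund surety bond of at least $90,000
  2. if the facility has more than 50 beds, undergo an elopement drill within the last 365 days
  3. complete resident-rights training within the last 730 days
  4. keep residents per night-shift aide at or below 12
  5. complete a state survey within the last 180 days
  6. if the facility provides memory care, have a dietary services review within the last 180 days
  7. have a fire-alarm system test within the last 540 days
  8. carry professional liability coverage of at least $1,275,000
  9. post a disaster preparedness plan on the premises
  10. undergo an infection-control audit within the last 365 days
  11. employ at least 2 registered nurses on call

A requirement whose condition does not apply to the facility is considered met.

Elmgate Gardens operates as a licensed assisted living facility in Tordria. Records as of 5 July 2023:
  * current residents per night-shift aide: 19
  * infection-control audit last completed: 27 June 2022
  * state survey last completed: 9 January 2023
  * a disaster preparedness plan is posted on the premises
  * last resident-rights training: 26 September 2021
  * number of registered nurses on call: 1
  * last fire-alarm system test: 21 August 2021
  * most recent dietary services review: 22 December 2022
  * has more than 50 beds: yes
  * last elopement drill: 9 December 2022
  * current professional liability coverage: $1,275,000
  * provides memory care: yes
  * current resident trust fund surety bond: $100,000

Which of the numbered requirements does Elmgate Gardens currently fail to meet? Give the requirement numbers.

1. resident trust fund surety bond $100,000 ≥ $90,000 → met
2. condition 'has more than 50 beds' holds; elopement drill 208 days ago vs limit 365 → met
3. resident-rights training 647 days ago vs limit 730 → met
4. residents per night-shift aide 19 > 12 → not met
5. state survey 177 days ago vs limit 180 → met
6. condition 'provides memory care' holds; dietary services review 195 days ago vs limit 180 → not met
7. fire-alarm system test 683 days ago vs limit 540 → not met
8. professional liability coverage $1,275,000 ≥ $1,275,000 → met
9. disaster preparedness plan present → met
10. infection-control audit 373 days ago vs limit 365 → not met
11. registered nurses on call 1 < 2 → not met
Not met: 4, 6, 7, 10, 11

4, 6, 7, 10, 11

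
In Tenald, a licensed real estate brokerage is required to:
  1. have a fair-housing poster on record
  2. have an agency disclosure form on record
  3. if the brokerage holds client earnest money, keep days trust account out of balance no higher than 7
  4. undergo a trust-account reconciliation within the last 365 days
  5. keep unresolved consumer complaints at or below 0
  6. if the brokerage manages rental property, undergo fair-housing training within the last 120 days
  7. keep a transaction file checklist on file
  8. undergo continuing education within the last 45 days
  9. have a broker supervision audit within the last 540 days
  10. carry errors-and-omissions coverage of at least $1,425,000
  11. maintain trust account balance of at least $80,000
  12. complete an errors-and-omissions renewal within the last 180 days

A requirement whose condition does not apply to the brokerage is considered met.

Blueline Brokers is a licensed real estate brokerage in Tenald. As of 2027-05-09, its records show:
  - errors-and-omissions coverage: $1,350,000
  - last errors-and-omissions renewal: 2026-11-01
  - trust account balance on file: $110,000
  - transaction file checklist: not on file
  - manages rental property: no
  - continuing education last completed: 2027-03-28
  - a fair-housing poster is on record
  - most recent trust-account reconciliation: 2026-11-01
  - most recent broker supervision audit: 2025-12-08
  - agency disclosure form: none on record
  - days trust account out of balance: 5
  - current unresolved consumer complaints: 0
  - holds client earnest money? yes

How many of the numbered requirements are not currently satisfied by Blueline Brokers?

4

1. fair-housing poster present → met
2. agency disclosure form absent → not met
3. condition 'holds client earnest money' holds; days trust account out of balance 5 ≤ 7 → met
4. trust-account reconciliation 189 days ago vs limit 365 → met
5. unresolved consumer complaints 0 ≤ 0 → met
6. condition 'manages rental property' does not hold → requirement n/a → met
7. transaction file checklist absent → not met
8. continuing education 42 days ago vs limit 45 → met
9. broker supervision audit 517 days ago vs limit 540 → met
10. errors-and-omissions coverage $1,350,000 < $1,425,000 → not met
11. trust account balance $110,000 ≥ $80,000 → met
12. errors-and-omissions renewal 189 days ago vs limit 180 → not met
Not met: 4 of 12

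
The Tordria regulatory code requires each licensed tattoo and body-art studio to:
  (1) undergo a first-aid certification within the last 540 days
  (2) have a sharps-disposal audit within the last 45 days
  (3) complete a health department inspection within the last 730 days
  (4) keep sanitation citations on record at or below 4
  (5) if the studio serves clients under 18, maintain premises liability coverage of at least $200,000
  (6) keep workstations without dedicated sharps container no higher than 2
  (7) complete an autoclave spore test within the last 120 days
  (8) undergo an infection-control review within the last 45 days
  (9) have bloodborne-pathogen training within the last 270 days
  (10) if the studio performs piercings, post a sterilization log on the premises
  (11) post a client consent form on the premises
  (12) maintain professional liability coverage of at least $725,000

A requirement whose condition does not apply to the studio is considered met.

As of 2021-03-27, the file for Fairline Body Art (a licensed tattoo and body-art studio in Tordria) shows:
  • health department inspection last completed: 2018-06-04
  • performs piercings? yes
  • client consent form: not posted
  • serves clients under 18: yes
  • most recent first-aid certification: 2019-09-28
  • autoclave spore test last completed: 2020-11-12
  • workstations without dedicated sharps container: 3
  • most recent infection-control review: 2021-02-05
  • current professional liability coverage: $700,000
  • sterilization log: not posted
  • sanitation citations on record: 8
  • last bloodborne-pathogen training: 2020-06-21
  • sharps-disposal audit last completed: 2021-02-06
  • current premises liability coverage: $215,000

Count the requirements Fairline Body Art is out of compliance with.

11

1. first-aid certification 546 days ago vs limit 540 → not met
2. sharps-disposal audit 49 days ago vs limit 45 → not met
3. health department inspection 1027 days ago vs limit 730 → not met
4. sanitation citations on record 8 > 4 → not met
5. condition 'serves clients under 18' holds; premises liability coverage $215,000 ≥ $200,000 → met
6. workstations without dedicated sharps container 3 > 2 → not met
7. autoclave spore test 135 days ago vs limit 120 → not met
8. infection-control review 50 days ago vs limit 45 → not met
9. bloodborne-pathogen training 279 days ago vs limit 270 → not met
10. condition 'performs piercings' holds; sterilization log absent → not met
11. client consent form absent → not met
12. professional liability coverage $700,000 < $725,000 → not met
Not met: 11 of 12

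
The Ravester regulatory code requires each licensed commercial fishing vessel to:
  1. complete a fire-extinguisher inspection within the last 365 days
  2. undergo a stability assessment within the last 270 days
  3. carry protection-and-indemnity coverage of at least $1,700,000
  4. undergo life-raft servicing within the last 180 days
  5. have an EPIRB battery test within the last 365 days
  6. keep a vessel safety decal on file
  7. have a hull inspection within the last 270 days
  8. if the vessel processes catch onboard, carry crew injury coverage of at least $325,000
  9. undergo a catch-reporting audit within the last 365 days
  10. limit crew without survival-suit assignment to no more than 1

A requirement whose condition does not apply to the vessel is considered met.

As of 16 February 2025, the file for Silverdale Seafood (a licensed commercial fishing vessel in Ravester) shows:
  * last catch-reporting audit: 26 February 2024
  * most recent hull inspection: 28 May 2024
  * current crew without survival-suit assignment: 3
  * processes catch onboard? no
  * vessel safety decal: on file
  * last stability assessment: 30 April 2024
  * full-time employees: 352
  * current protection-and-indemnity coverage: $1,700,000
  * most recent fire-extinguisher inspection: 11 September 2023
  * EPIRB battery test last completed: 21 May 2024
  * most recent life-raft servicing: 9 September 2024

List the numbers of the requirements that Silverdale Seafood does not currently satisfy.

1. fire-extinguisher inspection 524 days ago vs limit 365 → not met
2. stability assessment 292 days ago vs limit 270 → not met
3. protection-and-indemnity coverage $1,700,000 ≥ $1,700,000 → met
4. life-raft servicing 160 days ago vs limit 180 → met
5. EPIRB battery test 271 days ago vs limit 365 → met
6. vessel safety decal present → met
7. hull inspection 264 days ago vs limit 270 → met
8. condition 'processes catch onboard' does not hold → requirement n/a → met
9. catch-reporting audit 356 days ago vs limit 365 → met
10. crew without survival-suit assignment 3 > 1 → not met
Not met: 1, 2, 10

1, 2, 10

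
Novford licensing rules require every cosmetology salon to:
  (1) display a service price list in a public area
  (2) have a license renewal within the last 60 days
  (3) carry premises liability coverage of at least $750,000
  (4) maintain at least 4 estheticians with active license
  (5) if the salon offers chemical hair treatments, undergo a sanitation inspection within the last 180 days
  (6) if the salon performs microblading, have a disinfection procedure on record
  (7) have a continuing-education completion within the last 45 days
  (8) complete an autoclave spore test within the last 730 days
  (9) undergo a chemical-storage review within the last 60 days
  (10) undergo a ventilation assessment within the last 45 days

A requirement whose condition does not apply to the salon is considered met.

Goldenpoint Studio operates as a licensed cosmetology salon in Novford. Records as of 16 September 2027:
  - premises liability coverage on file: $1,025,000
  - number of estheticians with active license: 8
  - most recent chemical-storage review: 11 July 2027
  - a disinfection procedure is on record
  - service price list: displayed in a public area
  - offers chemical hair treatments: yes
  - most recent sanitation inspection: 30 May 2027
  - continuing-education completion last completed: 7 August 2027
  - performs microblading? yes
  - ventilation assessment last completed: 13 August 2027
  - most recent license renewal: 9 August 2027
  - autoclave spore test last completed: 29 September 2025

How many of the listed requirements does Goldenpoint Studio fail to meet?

1

1. service price list present → met
2. license renewal 38 days ago vs limit 60 → met
3. premises liability coverage $1,025,000 ≥ $750,000 → met
4. estheticians with active license 8 ≥ 4 → met
5. condition 'offers chemical hair treatments' holds; sanitation inspection 109 days ago vs limit 180 → met
6. condition 'performs microblading' holds; disinfection procedure present → met
7. continuing-education completion 40 days ago vs limit 45 → met
8. autoclave spore test 717 days ago vs limit 730 → met
9. chemical-storage review 67 days ago vs limit 60 → not met
10. ventilation assessment 34 days ago vs limit 45 → met
Not met: 1 of 10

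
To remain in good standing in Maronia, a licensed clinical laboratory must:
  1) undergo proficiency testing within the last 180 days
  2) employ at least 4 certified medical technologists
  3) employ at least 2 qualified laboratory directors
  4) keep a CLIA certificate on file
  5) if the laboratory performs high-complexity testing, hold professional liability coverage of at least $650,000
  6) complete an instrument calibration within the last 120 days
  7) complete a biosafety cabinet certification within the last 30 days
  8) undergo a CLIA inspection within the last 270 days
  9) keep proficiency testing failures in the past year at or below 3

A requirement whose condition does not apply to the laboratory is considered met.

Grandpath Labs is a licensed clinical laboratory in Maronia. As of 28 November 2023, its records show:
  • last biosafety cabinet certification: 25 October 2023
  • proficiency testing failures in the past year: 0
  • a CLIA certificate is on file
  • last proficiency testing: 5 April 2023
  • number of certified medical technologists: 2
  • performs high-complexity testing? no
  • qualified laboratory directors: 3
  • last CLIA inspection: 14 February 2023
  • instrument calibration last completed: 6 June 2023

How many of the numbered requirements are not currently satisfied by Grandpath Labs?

5

1. proficiency testing 237 days ago vs limit 180 → not met
2. certified medical technologists 2 < 4 → not met
3. qualified laboratory directors 3 ≥ 2 → met
4. CLIA certificate present → met
5. condition 'performs high-complexity testing' does not hold → requirement n/a → met
6. instrument calibration 175 days ago vs limit 120 → not met
7. biosafety cabinet certification 34 days ago vs limit 30 → not met
8. CLIA inspection 287 days ago vs limit 270 → not met
9. proficiency testing failures in the past year 0 ≤ 3 → met
Not met: 5 of 9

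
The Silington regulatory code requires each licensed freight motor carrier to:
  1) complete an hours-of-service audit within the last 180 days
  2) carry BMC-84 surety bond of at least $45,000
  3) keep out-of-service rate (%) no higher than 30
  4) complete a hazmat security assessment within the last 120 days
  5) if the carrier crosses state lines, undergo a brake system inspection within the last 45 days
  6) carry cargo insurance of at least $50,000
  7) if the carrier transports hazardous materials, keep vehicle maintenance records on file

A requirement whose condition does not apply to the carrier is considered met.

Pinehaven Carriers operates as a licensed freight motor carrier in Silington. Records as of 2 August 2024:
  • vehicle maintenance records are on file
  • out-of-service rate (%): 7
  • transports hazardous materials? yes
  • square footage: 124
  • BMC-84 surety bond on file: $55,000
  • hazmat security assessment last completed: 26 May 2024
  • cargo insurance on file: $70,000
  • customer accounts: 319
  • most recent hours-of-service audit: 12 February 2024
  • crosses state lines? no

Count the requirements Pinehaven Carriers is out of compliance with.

1. hours-of-service audit 172 days ago vs limit 180 → met
2. BMC-84 surety bond $55,000 ≥ $45,000 → met
3. out-of-service rate (%) 7 ≤ 30 → met
4. hazmat security assessment 68 days ago vs limit 120 → met
5. condition 'crosses state lines' does not hold → requirement n/a → met
6. cargo insurance $70,000 ≥ $50,000 → met
7. condition 'transports hazardous materials' holds; vehicle maintenance records present → met
Not met: 0 of 7

0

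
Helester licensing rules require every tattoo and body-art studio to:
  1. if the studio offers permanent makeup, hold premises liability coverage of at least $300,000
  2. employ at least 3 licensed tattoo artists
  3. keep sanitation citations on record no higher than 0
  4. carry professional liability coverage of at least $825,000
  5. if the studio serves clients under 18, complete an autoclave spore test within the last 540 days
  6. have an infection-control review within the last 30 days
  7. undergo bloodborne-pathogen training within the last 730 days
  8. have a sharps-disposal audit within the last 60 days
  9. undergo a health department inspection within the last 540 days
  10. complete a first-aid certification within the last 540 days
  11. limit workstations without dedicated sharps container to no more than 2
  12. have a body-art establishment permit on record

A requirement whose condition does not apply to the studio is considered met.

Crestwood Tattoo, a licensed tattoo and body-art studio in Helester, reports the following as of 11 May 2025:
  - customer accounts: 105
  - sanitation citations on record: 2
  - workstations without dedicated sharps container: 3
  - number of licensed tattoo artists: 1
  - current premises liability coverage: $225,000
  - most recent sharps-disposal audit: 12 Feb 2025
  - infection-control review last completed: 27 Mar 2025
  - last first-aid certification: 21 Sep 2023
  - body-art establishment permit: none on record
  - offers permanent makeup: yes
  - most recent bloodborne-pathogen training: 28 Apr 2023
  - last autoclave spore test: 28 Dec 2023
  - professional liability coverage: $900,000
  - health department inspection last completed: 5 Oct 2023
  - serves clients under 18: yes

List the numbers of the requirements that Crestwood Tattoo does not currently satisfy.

1. condition 'offers permanent makeup' holds; premises liability coverage $225,000 < $300,000 → not met
2. licensed tattoo artists 1 < 3 → not met
3. sanitation citations on record 2 > 0 → not met
4. professional liability coverage $900,000 ≥ $825,000 → met
5. condition 'serves clients under 18' holds; autoclave spore test 500 days ago vs limit 540 → met
6. infection-control review 45 days ago vs limit 30 → not met
7. bloodborne-pathogen training 744 days ago vs limit 730 → not met
8. sharps-disposal audit 88 days ago vs limit 60 → not met
9. health department inspection 584 days ago vs limit 540 → not met
10. first-aid certification 598 days ago vs limit 540 → not met
11. workstations without dedicated sharps container 3 > 2 → not met
12. body-art establishment permit absent → not met
Not met: 1, 2, 3, 6, 7, 8, 9, 10, 11, 12

1, 2, 3, 6, 7, 8, 9, 10, 11, 12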